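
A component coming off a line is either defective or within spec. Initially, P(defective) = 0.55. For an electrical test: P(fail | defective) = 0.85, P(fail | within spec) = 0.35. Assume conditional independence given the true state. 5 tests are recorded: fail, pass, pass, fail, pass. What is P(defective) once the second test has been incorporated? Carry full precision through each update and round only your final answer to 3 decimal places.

After 'fail': P(defective) = 0.85·0.5500 / (0.85·0.5500 + 0.35·0.4500) ≈ 0.7480
After 'pass': P(defective) = 0.15·0.7480 / (0.15·0.7480 + 0.65·0.2520) ≈ 0.4065

0.407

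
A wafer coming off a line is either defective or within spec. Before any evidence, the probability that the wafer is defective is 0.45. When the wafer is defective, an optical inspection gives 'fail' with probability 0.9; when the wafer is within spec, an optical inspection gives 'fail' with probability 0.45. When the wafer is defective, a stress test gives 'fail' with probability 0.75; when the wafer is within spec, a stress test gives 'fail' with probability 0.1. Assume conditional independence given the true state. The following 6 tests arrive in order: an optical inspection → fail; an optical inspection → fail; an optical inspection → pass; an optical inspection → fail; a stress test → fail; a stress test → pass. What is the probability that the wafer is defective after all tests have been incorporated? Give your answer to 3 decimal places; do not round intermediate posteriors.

After an optical inspection='fail': P(defective) = 0.9·0.4500 / (0.9·0.4500 + 0.45·0.5500) ≈ 0.6207
After an optical inspection='fail': P(defective) = 0.9·0.6207 / (0.9·0.6207 + 0.45·0.3793) ≈ 0.7660
After an optical inspection='pass': P(defective) = 0.1·0.7660 / (0.1·0.7660 + 0.55·0.2340) ≈ 0.3731
After an optical inspection='fail': P(defective) = 0.9·0.3731 / (0.9·0.3731 + 0.45·0.6269) ≈ 0.5434
After a stress test='fail': P(defective) = 0.75·0.5434 / (0.75·0.5434 + 0.1·0.4566) ≈ 0.8993
After a stress test='pass': P(defective) = 0.25·0.8993 / (0.25·0.8993 + 0.9·0.1007) ≈ 0.7126

0.713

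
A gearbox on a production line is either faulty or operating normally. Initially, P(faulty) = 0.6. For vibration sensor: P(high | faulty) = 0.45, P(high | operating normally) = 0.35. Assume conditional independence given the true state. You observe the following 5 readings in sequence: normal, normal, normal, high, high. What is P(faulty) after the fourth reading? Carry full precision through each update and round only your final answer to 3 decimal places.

Apply Bayes' rule sequentially, carrying P(faulty) forward.
After 'normal': P(faulty) = 0.55·0.6000 / (0.55·0.6000 + 0.65·0.4000) ≈ 0.5593
After 'normal': P(faulty) = 0.55·0.5593 / (0.55·0.5593 + 0.65·0.4407) ≈ 0.5178
After 'normal': P(faulty) = 0.55·0.5178 / (0.55·0.5178 + 0.65·0.4822) ≈ 0.4761
After 'high': P(faulty) = 0.45·0.4761 / (0.45·0.4761 + 0.35·0.5239) ≈ 0.5388

0.539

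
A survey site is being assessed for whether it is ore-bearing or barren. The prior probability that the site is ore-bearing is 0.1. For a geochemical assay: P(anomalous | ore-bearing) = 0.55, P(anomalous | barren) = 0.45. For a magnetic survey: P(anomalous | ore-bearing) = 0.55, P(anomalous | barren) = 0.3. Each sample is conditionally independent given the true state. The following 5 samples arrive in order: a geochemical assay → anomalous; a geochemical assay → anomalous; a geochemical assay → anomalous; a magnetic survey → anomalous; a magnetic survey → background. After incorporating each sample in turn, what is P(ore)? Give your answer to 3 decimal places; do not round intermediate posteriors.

0.193

After a geochemical assay='anomalous': P(ore) = 0.55·0.1000 / (0.55·0.1000 + 0.45·0.9000) ≈ 0.1196
After a geochemical assay='anomalous': P(ore) = 0.55·0.1196 / (0.55·0.1196 + 0.45·0.8804) ≈ 0.1424
After a geochemical assay='anomalous': P(ore) = 0.55·0.1424 / (0.55·0.1424 + 0.45·0.8576) ≈ 0.1687
After a magnetic survey='anomalous': P(ore) = 0.55·0.1687 / (0.55·0.1687 + 0.3·0.8313) ≈ 0.2711
After a magnetic survey='background': P(ore) = 0.45·0.2711 / (0.45·0.2711 + 0.7·0.7289) ≈ 0.1930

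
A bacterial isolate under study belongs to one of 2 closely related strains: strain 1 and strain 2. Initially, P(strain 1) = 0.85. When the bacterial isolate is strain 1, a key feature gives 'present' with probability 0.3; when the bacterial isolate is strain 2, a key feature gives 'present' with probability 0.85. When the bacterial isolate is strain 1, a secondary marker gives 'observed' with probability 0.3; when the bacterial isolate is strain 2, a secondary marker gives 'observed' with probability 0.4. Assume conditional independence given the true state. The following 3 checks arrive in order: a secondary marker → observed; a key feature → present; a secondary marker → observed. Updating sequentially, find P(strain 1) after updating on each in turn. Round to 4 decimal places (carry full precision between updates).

Apply Bayes' rule sequentially, carrying P(strain 1) forward.
After a secondary marker='observed': P(strain 1) = 0.3·0.8500 / (0.3·0.8500 + 0.4·0.1500) ≈ 0.8095
After a key feature='present': P(strain 1) = 0.3·0.8095 / (0.3·0.8095 + 0.85·0.1905) ≈ 0.6000
After a secondary marker='observed': P(strain 1) = 0.3·0.6000 / (0.3·0.6000 + 0.4·0.4000) ≈ 0.5294

0.5294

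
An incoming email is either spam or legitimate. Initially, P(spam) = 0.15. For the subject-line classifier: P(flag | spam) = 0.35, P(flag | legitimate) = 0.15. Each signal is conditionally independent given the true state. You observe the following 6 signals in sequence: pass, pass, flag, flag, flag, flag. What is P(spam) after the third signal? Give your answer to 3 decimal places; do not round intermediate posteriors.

After 'pass': P(spam) = 0.65·0.1500 / (0.65·0.1500 + 0.85·0.8500) ≈ 0.1189
After 'pass': P(spam) = 0.65·0.1189 / (0.65·0.1189 + 0.85·0.8811) ≈ 0.0935
After 'flag': P(spam) = 0.35·0.0935 / (0.35·0.0935 + 0.15·0.9065) ≈ 0.1941

0.194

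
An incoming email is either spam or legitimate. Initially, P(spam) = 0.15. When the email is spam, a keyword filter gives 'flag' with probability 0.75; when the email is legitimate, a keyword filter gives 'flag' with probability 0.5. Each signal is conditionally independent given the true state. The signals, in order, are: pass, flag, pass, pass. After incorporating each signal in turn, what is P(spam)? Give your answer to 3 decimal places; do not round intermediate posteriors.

0.032

Apply Bayes' rule sequentially, carrying P(spam) forward.
After 'pass': P(spam) = 0.25·0.1500 / (0.25·0.1500 + 0.5·0.8500) ≈ 0.0811
After 'flag': P(spam) = 0.75·0.0811 / (0.75·0.0811 + 0.5·0.9189) ≈ 0.1169
After 'pass': P(spam) = 0.25·0.1169 / (0.25·0.1169 + 0.5·0.8831) ≈ 0.0621
After 'pass': P(spam) = 0.25·0.0621 / (0.25·0.0621 + 0.5·0.9379) ≈ 0.0320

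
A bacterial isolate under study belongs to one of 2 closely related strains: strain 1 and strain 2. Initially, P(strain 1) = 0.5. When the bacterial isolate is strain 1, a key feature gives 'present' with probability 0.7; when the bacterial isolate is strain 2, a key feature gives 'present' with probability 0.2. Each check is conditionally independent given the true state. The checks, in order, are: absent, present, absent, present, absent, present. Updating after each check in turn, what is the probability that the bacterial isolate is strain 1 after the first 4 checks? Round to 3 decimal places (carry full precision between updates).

0.633

After 'absent': P(strain 1) = 0.3·0.5000 / (0.3·0.5000 + 0.8·0.5000) ≈ 0.2727
After 'present': P(strain 1) = 0.7·0.2727 / (0.7·0.2727 + 0.2·0.7273) ≈ 0.5676
After 'absent': P(strain 1) = 0.3·0.5676 / (0.3·0.5676 + 0.8·0.4324) ≈ 0.3298
After 'present': P(strain 1) = 0.7·0.3298 / (0.7·0.3298 + 0.2·0.6702) ≈ 0.6327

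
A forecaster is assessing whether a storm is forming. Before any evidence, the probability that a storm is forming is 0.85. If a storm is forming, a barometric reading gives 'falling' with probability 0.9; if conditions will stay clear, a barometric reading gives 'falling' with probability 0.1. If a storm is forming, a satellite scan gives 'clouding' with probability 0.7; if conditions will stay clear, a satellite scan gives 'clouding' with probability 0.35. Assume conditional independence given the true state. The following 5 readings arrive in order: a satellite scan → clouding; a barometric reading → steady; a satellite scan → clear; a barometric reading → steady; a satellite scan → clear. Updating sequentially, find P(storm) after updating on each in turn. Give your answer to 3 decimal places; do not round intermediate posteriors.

0.029

After a satellite scan='clouding': P(storm) = 0.7·0.8500 / (0.7·0.8500 + 0.35·0.1500) ≈ 0.9189
After a barometric reading='steady': P(storm) = 0.1·0.9189 / (0.1·0.9189 + 0.9·0.0811) ≈ 0.5574
After a satellite scan='clear': P(storm) = 0.3·0.5574 / (0.3·0.5574 + 0.65·0.4426) ≈ 0.3676
After a barometric reading='steady': P(storm) = 0.1·0.3676 / (0.1·0.3676 + 0.9·0.6324) ≈ 0.0607
After a satellite scan='clear': P(storm) = 0.3·0.0607 / (0.3·0.0607 + 0.65·0.9393) ≈ 0.0289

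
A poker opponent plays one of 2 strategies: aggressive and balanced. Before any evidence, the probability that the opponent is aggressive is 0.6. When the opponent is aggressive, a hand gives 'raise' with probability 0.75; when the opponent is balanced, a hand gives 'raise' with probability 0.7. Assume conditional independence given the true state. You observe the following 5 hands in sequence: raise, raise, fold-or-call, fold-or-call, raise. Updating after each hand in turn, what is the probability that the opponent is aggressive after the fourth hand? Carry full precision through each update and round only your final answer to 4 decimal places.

After 'raise': P(aggressive) = 0.75·0.6000 / (0.75·0.6000 + 0.7·0.4000) ≈ 0.6164
After 'raise': P(aggressive) = 0.75·0.6164 / (0.75·0.6164 + 0.7·0.3836) ≈ 0.6326
After 'fold-or-call': P(aggressive) = 0.25·0.6326 / (0.25·0.6326 + 0.3·0.3674) ≈ 0.5893
After 'fold-or-call': P(aggressive) = 0.25·0.5893 / (0.25·0.5893 + 0.3·0.4107) ≈ 0.5446

0.5446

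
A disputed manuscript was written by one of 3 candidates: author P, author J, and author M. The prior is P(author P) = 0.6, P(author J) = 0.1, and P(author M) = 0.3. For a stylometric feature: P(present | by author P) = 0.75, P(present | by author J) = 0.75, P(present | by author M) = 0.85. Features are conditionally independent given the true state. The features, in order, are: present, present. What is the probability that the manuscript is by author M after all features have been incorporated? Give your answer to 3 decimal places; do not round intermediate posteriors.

0.355

Each posterior becomes the prior for the next update.
After 'present': normaliser = 0.75·0.6000 + 0.75·0.1000 + 0.85·0.3000; P(author P) ≈ 0.5769, P(author J) ≈ 0.0962, P(author M) ≈ 0.3269
After 'present': normaliser = 0.75·0.5769 + 0.75·0.0962 + 0.85·0.3269; P(author P) ≈ 0.5528, P(author J) ≈ 0.0921, P(author M) ≈ 0.3550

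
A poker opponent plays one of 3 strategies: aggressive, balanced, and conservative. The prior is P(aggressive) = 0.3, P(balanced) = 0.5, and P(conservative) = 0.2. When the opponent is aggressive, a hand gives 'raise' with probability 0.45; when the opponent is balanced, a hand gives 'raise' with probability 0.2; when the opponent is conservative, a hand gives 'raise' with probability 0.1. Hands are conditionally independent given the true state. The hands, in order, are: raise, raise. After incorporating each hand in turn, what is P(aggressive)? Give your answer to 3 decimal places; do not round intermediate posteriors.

0.734

After 'raise': normaliser = 0.45·0.3000 + 0.2·0.5000 + 0.1·0.2000; P(aggressive) ≈ 0.5294, P(balanced) ≈ 0.3922, P(conservative) ≈ 0.0784
After 'raise': normaliser = 0.45·0.5294 + 0.2·0.3922 + 0.1·0.0784; P(aggressive) ≈ 0.7341, P(balanced) ≈ 0.2417, P(conservative) ≈ 0.0242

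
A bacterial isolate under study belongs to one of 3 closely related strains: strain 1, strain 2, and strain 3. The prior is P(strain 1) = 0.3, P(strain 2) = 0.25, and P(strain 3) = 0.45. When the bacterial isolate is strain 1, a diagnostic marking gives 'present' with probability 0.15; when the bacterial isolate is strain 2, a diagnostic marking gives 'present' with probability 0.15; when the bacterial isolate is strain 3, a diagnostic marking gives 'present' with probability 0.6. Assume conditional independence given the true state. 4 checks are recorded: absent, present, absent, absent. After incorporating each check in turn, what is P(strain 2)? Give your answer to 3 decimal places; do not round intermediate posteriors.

0.339

After 'absent': normaliser = 0.85·0.3000 + 0.85·0.2500 + 0.4·0.4500; P(strain 1) ≈ 0.3938, P(strain 2) ≈ 0.3282, P(strain 3) ≈ 0.2780
After 'present': normaliser = 0.15·0.3938 + 0.15·0.3282 + 0.6·0.2780; P(strain 1) ≈ 0.2147, P(strain 2) ≈ 0.1789, P(strain 3) ≈ 0.6063
After 'absent': normaliser = 0.85·0.2147 + 0.85·0.1789 + 0.4·0.6063; P(strain 1) ≈ 0.3163, P(strain 2) ≈ 0.2635, P(strain 3) ≈ 0.4202
After 'absent': normaliser = 0.85·0.3163 + 0.85·0.2635 + 0.4·0.4202; P(strain 1) ≈ 0.4067, P(strain 2) ≈ 0.3389, P(strain 3) ≈ 0.2543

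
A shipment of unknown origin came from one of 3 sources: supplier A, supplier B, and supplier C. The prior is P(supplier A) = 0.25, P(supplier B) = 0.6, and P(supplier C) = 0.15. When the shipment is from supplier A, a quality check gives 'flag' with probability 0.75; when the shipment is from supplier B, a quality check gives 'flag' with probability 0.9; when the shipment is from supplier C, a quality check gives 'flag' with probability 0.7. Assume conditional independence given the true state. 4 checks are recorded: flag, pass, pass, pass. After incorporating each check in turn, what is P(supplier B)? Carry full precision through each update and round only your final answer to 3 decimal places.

0.086

After 'flag': normaliser = 0.75·0.2500 + 0.9·0.6000 + 0.7·0.1500; P(supplier A) ≈ 0.2252, P(supplier B) ≈ 0.6486, P(supplier C) ≈ 0.1261
After 'pass': normaliser = 0.25·0.2252 + 0.1·0.6486 + 0.3·0.1261; P(supplier A) ≈ 0.3541, P(supplier B) ≈ 0.4079, P(supplier C) ≈ 0.2380
After 'pass': normaliser = 0.25·0.3541 + 0.1·0.4079 + 0.3·0.2380; P(supplier A) ≈ 0.4411, P(supplier B) ≈ 0.2032, P(supplier C) ≈ 0.3557
After 'pass': normaliser = 0.25·0.4411 + 0.1·0.2032 + 0.3·0.3557; P(supplier A) ≈ 0.4647, P(supplier B) ≈ 0.0857, P(supplier C) ≈ 0.4497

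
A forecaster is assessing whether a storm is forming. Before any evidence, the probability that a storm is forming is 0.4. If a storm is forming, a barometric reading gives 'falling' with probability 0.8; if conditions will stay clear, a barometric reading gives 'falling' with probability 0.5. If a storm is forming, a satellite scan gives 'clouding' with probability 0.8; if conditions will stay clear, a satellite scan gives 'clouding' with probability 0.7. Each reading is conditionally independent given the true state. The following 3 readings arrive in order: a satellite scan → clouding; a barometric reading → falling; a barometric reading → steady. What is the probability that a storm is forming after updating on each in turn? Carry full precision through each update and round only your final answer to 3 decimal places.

Apply Bayes' rule sequentially, carrying P(storm) forward.
After a satellite scan='clouding': P(storm) = 0.8·0.4000 / (0.8·0.4000 + 0.7·0.6000) ≈ 0.4324
After a barometric reading='falling': P(storm) = 0.8·0.4324 / (0.8·0.4324 + 0.5·0.5676) ≈ 0.5494
After a barometric reading='steady': P(storm) = 0.2·0.5494 / (0.2·0.5494 + 0.5·0.4506) ≈ 0.3278

0.328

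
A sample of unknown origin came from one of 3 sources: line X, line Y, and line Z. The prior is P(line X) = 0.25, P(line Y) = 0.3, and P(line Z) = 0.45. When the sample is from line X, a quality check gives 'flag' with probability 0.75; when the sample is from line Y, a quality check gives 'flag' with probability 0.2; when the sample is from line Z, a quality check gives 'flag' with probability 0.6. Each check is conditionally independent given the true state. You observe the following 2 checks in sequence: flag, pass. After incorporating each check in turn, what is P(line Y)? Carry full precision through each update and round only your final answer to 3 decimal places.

0.237

After 'flag': normaliser = 0.75·0.2500 + 0.2·0.3000 + 0.6·0.4500; P(line X) ≈ 0.3623, P(line Y) ≈ 0.1159, P(line Z) ≈ 0.5217
After 'pass': normaliser = 0.25·0.3623 + 0.8·0.1159 + 0.4·0.5217; P(line X) ≈ 0.2311, P(line Y) ≈ 0.2366, P(line Z) ≈ 0.5323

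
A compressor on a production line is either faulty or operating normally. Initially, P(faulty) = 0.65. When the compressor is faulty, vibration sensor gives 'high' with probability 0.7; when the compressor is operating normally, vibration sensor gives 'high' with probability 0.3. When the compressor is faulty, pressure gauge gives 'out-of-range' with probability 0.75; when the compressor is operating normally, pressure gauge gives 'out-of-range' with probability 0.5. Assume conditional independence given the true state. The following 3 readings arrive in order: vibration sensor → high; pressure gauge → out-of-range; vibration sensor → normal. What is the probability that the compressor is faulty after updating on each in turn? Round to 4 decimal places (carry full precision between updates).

0.7358

After vibration sensor='high': P(faulty) = 0.7·0.6500 / (0.7·0.6500 + 0.3·0.3500) ≈ 0.8125
After pressure gauge='out-of-range': P(faulty) = 0.75·0.8125 / (0.75·0.8125 + 0.5·0.1875) ≈ 0.8667
After vibration sensor='normal': P(faulty) = 0.3·0.8667 / (0.3·0.8667 + 0.7·0.1333) ≈ 0.7358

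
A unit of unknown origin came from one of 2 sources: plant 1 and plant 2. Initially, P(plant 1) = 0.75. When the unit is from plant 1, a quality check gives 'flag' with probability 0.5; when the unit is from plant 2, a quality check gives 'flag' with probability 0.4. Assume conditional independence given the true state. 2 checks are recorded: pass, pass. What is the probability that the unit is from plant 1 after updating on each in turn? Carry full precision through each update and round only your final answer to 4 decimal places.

After 'pass': P(plant 1) = 0.5·0.7500 / (0.5·0.7500 + 0.6·0.2500) ≈ 0.7143
After 'pass': P(plant 1) = 0.5·0.7143 / (0.5·0.7143 + 0.6·0.2857) ≈ 0.6757

0.6757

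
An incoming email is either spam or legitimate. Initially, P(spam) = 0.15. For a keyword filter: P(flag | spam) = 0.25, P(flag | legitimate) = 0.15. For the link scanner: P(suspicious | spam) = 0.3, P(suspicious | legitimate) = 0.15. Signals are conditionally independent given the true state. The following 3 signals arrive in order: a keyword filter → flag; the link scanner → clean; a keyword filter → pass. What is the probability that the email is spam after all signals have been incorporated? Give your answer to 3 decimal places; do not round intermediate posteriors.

0.176

Each posterior becomes the prior for the next update.
After a keyword filter='flag': P(spam) = 0.25·0.1500 / (0.25·0.1500 + 0.15·0.8500) ≈ 0.2273
After the link scanner='clean': P(spam) = 0.7·0.2273 / (0.7·0.2273 + 0.85·0.7727) ≈ 0.1950
After a keyword filter='pass': P(spam) = 0.75·0.1950 / (0.75·0.1950 + 0.85·0.8050) ≈ 0.1761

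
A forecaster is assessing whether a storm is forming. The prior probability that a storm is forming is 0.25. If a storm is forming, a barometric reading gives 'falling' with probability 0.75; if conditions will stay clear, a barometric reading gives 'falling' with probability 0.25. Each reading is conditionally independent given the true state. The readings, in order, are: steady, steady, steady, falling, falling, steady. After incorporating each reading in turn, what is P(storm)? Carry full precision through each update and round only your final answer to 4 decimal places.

Apply Bayes' rule sequentially, carrying P(storm) forward.
After 'steady': P(storm) = 0.25·0.2500 / (0.25·0.2500 + 0.75·0.7500) ≈ 0.1000
After 'steady': P(storm) = 0.25·0.1000 / (0.25·0.1000 + 0.75·0.9000) ≈ 0.0357
After 'steady': P(storm) = 0.25·0.0357 / (0.25·0.0357 + 0.75·0.9643) ≈ 0.0122
After 'falling': P(storm) = 0.75·0.0122 / (0.75·0.0122 + 0.25·0.9878) ≈ 0.0357
After 'falling': P(storm) = 0.75·0.0357 / (0.75·0.0357 + 0.25·0.9643) ≈ 0.1000
After 'steady': P(storm) = 0.25·0.1000 / (0.25·0.1000 + 0.75·0.9000) ≈ 0.0357

0.0357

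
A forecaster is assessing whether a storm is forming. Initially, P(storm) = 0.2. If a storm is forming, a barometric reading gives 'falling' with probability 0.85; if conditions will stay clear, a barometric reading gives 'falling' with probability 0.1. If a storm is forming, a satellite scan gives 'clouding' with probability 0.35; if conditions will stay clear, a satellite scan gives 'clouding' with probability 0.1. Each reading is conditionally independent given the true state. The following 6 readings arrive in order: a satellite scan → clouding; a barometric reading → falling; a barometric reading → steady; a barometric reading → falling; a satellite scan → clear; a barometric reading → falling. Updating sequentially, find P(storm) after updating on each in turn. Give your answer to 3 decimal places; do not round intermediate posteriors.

0.985

Apply Bayes' rule sequentially, carrying P(storm) forward.
After a satellite scan='clouding': P(storm) = 0.35·0.2000 / (0.35·0.2000 + 0.1·0.8000) ≈ 0.4667
After a barometric reading='falling': P(storm) = 0.85·0.4667 / (0.85·0.4667 + 0.1·0.5333) ≈ 0.8815
After a barometric reading='steady': P(storm) = 0.15·0.8815 / (0.15·0.8815 + 0.9·0.1185) ≈ 0.5535
After a barometric reading='falling': P(storm) = 0.85·0.5535 / (0.85·0.5535 + 0.1·0.4465) ≈ 0.9133
After a satellite scan='clear': P(storm) = 0.65·0.9133 / (0.65·0.9133 + 0.9·0.0867) ≈ 0.8839
After a barometric reading='falling': P(storm) = 0.85·0.8839 / (0.85·0.8839 + 0.1·0.1161) ≈ 0.9848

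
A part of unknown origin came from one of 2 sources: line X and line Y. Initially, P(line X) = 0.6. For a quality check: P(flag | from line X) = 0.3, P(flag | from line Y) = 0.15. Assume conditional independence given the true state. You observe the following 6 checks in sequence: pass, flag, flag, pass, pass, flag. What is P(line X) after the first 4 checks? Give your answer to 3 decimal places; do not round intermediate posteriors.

0.803

After 'pass': P(line X) = 0.7·0.6000 / (0.7·0.6000 + 0.85·0.4000) ≈ 0.5526
After 'flag': P(line X) = 0.3·0.5526 / (0.3·0.5526 + 0.15·0.4474) ≈ 0.7119
After 'flag': P(line X) = 0.3·0.7119 / (0.3·0.7119 + 0.15·0.2881) ≈ 0.8317
After 'pass': P(line X) = 0.7·0.8317 / (0.7·0.8317 + 0.85·0.1683) ≈ 0.8027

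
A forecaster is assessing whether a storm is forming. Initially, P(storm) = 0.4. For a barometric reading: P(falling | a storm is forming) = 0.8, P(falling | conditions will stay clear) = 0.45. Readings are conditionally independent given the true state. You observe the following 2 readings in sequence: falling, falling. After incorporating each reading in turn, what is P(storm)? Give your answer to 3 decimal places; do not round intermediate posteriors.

After 'falling': P(storm) = 0.8·0.4000 / (0.8·0.4000 + 0.45·0.6000) ≈ 0.5424
After 'falling': P(storm) = 0.8·0.5424 / (0.8·0.5424 + 0.45·0.4576) ≈ 0.6781

0.678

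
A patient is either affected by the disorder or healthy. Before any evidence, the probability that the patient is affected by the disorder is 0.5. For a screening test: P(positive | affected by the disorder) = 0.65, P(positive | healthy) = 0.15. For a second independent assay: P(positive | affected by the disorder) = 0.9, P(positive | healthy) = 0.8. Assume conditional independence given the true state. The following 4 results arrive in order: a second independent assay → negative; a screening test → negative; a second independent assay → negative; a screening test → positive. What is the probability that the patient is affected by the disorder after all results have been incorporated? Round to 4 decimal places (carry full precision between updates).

0.3085

After a second independent assay='negative': P(affected) = 0.1·0.5000 / (0.1·0.5000 + 0.2·0.5000) ≈ 0.3333
After a screening test='negative': P(affected) = 0.35·0.3333 / (0.35·0.3333 + 0.85·0.6667) ≈ 0.1707
After a second independent assay='negative': P(affected) = 0.1·0.1707 / (0.1·0.1707 + 0.2·0.8293) ≈ 0.0933
After a screening test='positive': P(affected) = 0.65·0.0933 / (0.65·0.0933 + 0.15·0.9067) ≈ 0.3085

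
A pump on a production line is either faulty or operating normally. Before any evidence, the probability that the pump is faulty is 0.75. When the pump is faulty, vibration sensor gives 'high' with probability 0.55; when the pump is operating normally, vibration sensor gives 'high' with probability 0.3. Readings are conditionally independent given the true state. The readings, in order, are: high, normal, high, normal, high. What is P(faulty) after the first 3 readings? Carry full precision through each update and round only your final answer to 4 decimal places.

0.8663

After 'high': P(faulty) = 0.55·0.7500 / (0.55·0.7500 + 0.3·0.2500) ≈ 0.8462
After 'normal': P(faulty) = 0.45·0.8462 / (0.45·0.8462 + 0.7·0.1538) ≈ 0.7795
After 'high': P(faulty) = 0.55·0.7795 / (0.55·0.7795 + 0.3·0.2205) ≈ 0.8663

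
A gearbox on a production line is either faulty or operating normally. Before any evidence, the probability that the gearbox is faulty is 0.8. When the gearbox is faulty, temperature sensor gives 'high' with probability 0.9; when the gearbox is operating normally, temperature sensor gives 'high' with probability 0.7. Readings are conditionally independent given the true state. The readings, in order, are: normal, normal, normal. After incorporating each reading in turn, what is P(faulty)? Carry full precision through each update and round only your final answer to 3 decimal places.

After 'normal': P(faulty) = 0.1·0.8000 / (0.1·0.8000 + 0.3·0.2000) ≈ 0.5714
After 'normal': P(faulty) = 0.1·0.5714 / (0.1·0.5714 + 0.3·0.4286) ≈ 0.3077
After 'normal': P(faulty) = 0.1·0.3077 / (0.1·0.3077 + 0.3·0.6923) ≈ 0.1290

0.129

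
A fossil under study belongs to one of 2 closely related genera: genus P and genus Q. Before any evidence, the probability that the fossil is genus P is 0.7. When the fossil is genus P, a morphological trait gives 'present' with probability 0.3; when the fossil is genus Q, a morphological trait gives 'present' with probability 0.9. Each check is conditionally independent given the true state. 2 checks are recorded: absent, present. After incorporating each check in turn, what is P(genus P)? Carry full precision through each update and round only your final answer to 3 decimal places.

Apply Bayes' rule sequentially, carrying P(genus P) forward.
After 'absent': P(genus P) = 0.7·0.7000 / (0.7·0.7000 + 0.1·0.3000) ≈ 0.9423
After 'present': P(genus P) = 0.3·0.9423 / (0.3·0.9423 + 0.9·0.0577) ≈ 0.8448

0.845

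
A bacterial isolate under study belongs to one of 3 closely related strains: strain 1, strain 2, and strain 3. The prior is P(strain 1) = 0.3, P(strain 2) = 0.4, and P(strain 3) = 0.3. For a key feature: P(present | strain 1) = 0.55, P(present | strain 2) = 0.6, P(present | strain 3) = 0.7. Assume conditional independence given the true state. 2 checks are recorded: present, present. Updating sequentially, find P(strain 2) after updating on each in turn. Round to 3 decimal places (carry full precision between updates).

After 'present': normaliser = 0.55·0.3000 + 0.6·0.4000 + 0.7·0.3000; P(strain 1) ≈ 0.2683, P(strain 2) ≈ 0.3902, P(strain 3) ≈ 0.3415
After 'present': normaliser = 0.55·0.2683 + 0.6·0.3902 + 0.7·0.3415; P(strain 1) ≈ 0.2377, P(strain 2) ≈ 0.3772, P(strain 3) ≈ 0.3851

0.377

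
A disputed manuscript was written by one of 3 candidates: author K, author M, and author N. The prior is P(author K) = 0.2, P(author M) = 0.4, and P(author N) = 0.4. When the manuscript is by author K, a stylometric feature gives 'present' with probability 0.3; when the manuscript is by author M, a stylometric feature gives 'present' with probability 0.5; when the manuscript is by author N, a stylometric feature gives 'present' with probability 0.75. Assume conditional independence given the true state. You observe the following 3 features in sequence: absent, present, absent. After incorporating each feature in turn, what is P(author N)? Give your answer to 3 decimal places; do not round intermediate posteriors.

0.191

After 'absent': normaliser = 0.7·0.2000 + 0.5·0.4000 + 0.25·0.4000; P(author K) ≈ 0.3182, P(author M) ≈ 0.4545, P(author N) ≈ 0.2273
After 'present': normaliser = 0.3·0.3182 + 0.5·0.4545 + 0.75·0.2273; P(author K) ≈ 0.1935, P(author M) ≈ 0.4608, P(author N) ≈ 0.3456
After 'absent': normaliser = 0.7·0.1935 + 0.5·0.4608 + 0.25·0.3456; P(author K) ≈ 0.2995, P(author M) ≈ 0.5094, P(author N) ≈ 0.1910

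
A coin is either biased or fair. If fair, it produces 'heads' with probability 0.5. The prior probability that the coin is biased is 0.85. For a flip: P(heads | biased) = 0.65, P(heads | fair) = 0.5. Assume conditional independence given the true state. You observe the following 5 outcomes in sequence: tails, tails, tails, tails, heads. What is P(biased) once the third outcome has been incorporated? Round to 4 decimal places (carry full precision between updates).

After 'tails': P(biased) = 0.35·0.8500 / (0.35·0.8500 + 0.5·0.1500) ≈ 0.7987
After 'tails': P(biased) = 0.35·0.7987 / (0.35·0.7987 + 0.5·0.2013) ≈ 0.7352
After 'tails': P(biased) = 0.35·0.7352 / (0.35·0.7352 + 0.5·0.2648) ≈ 0.6603

0.6603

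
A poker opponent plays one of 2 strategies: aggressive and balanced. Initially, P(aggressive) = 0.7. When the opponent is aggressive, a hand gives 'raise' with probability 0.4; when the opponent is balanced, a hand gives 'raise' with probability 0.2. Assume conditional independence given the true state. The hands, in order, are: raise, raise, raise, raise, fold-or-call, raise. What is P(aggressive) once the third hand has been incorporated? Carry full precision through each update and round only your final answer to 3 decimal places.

0.949

After 'raise': P(aggressive) = 0.4·0.7000 / (0.4·0.7000 + 0.2·0.3000) ≈ 0.8235
After 'raise': P(aggressive) = 0.4·0.8235 / (0.4·0.8235 + 0.2·0.1765) ≈ 0.9032
After 'raise': P(aggressive) = 0.4·0.9032 / (0.4·0.9032 + 0.2·0.0968) ≈ 0.9492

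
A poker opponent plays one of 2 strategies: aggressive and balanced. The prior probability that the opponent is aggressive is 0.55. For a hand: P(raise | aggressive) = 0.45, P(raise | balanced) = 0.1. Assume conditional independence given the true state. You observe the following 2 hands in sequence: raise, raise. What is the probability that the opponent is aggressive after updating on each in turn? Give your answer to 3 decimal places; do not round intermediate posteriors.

0.961

Apply Bayes' rule sequentially, carrying P(aggressive) forward.
After 'raise': P(aggressive) = 0.45·0.5500 / (0.45·0.5500 + 0.1·0.4500) ≈ 0.8462
After 'raise': P(aggressive) = 0.45·0.8462 / (0.45·0.8462 + 0.1·0.1538) ≈ 0.9612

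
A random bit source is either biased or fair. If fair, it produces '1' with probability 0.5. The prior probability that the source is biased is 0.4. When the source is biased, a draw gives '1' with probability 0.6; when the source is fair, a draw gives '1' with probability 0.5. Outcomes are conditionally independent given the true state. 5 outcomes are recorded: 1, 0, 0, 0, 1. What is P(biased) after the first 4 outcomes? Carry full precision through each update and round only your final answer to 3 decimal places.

After '1': P(biased) = 0.6·0.4000 / (0.6·0.4000 + 0.5·0.6000) ≈ 0.4444
After '0': P(biased) = 0.4·0.4444 / (0.4·0.4444 + 0.5·0.5556) ≈ 0.3902
After '0': P(biased) = 0.4·0.3902 / (0.4·0.3902 + 0.5·0.6098) ≈ 0.3386
After '0': P(biased) = 0.4·0.3386 / (0.4·0.3386 + 0.5·0.6614) ≈ 0.2906

0.291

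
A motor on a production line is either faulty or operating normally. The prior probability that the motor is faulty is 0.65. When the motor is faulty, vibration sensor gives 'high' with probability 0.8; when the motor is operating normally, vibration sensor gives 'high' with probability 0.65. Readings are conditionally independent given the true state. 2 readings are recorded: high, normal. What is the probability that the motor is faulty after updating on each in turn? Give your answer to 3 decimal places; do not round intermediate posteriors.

After 'high': P(faulty) = 0.8·0.6500 / (0.8·0.6500 + 0.65·0.3500) ≈ 0.6957
After 'normal': P(faulty) = 0.2·0.6957 / (0.2·0.6957 + 0.35·0.3043) ≈ 0.5664

0.566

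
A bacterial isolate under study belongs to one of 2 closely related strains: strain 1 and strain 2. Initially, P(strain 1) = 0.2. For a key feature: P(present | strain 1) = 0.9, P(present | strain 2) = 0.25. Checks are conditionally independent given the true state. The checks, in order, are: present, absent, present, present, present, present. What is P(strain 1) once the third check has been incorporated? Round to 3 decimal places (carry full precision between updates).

0.302

Apply Bayes' rule sequentially, carrying P(strain 1) forward.
After 'present': P(strain 1) = 0.9·0.2000 / (0.9·0.2000 + 0.25·0.8000) ≈ 0.4737
After 'absent': P(strain 1) = 0.1·0.4737 / (0.1·0.4737 + 0.75·0.5263) ≈ 0.1071
After 'present': P(strain 1) = 0.9·0.1071 / (0.9·0.1071 + 0.25·0.8929) ≈ 0.3017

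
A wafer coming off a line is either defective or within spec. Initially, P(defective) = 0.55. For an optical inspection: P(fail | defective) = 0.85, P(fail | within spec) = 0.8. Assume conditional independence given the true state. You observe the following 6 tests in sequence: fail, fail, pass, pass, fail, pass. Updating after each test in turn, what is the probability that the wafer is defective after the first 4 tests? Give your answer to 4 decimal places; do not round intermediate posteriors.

Each posterior becomes the prior for the next update.
After 'fail': P(defective) = 0.85·0.5500 / (0.85·0.5500 + 0.8·0.4500) ≈ 0.5650
After 'fail': P(defective) = 0.85·0.5650 / (0.85·0.5650 + 0.8·0.4350) ≈ 0.5798
After 'pass': P(defective) = 0.15·0.5798 / (0.15·0.5798 + 0.2·0.4202) ≈ 0.5086
After 'pass': P(defective) = 0.15·0.5086 / (0.15·0.5086 + 0.2·0.4914) ≈ 0.4370

0.4370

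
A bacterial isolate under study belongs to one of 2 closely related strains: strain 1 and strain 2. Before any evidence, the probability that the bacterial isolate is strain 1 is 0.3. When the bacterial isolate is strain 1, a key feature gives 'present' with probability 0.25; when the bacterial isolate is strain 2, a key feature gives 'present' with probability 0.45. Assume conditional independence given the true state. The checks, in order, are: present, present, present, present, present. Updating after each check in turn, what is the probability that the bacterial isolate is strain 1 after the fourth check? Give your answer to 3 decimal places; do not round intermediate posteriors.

0.039

After 'present': P(strain 1) = 0.25·0.3000 / (0.25·0.3000 + 0.45·0.7000) ≈ 0.1923
After 'present': P(strain 1) = 0.25·0.1923 / (0.25·0.1923 + 0.45·0.8077) ≈ 0.1168
After 'present': P(strain 1) = 0.25·0.1168 / (0.25·0.1168 + 0.45·0.8832) ≈ 0.0685
After 'present': P(strain 1) = 0.25·0.0685 / (0.25·0.0685 + 0.45·0.9315) ≈ 0.0392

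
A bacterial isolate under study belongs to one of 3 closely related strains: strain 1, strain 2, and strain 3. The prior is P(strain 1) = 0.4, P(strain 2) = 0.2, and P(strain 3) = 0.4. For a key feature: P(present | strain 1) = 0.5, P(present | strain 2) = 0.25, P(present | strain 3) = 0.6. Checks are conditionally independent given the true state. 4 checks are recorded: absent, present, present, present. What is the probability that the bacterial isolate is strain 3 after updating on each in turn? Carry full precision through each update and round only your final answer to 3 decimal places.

After 'absent': normaliser = 0.5·0.4000 + 0.75·0.2000 + 0.4·0.4000; P(strain 1) ≈ 0.3922, P(strain 2) ≈ 0.2941, P(strain 3) ≈ 0.3137
After 'present': normaliser = 0.5·0.3922 + 0.25·0.2941 + 0.6·0.3137; P(strain 1) ≈ 0.4283, P(strain 2) ≈ 0.1606, P(strain 3) ≈ 0.4111
After 'present': normaliser = 0.5·0.4283 + 0.25·0.1606 + 0.6·0.4111; P(strain 1) ≈ 0.4274, P(strain 2) ≈ 0.0801, P(strain 3) ≈ 0.4924
After 'present': normaliser = 0.5·0.4274 + 0.25·0.0801 + 0.6·0.4924; P(strain 1) ≈ 0.4039, P(strain 2) ≈ 0.0379, P(strain 3) ≈ 0.5583

0.558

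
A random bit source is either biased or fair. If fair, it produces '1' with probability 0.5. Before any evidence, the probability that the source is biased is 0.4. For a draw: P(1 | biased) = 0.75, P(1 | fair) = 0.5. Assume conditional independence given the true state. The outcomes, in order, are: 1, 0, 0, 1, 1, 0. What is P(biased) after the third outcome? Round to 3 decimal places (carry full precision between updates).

After '1': P(biased) = 0.75·0.4000 / (0.75·0.4000 + 0.5·0.6000) ≈ 0.5000
After '0': P(biased) = 0.25·0.5000 / (0.25·0.5000 + 0.5·0.5000) ≈ 0.3333
After '0': P(biased) = 0.25·0.3333 / (0.25·0.3333 + 0.5·0.6667) ≈ 0.2000

0.200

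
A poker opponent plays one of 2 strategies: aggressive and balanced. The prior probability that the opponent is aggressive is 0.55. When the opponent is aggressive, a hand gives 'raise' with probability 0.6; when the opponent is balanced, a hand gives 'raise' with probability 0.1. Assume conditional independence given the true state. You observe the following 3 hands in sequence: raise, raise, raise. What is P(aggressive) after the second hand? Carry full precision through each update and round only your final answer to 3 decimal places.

Apply Bayes' rule sequentially, carrying P(aggressive) forward.
After 'raise': P(aggressive) = 0.6·0.5500 / (0.6·0.5500 + 0.1·0.4500) ≈ 0.8800
After 'raise': P(aggressive) = 0.6·0.8800 / (0.6·0.8800 + 0.1·0.1200) ≈ 0.9778

0.978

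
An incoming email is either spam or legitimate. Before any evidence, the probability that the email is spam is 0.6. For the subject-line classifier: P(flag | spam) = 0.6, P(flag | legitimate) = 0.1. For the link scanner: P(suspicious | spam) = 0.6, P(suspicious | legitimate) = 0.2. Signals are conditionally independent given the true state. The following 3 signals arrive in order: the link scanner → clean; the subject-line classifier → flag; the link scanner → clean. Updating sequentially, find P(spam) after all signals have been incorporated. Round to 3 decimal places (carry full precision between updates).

After the link scanner='clean': P(spam) = 0.4·0.6000 / (0.4·0.6000 + 0.8·0.4000) ≈ 0.4286
After the subject-line classifier='flag': P(spam) = 0.6·0.4286 / (0.6·0.4286 + 0.1·0.5714) ≈ 0.8182
After the link scanner='clean': P(spam) = 0.4·0.8182 / (0.4·0.8182 + 0.8·0.1818) ≈ 0.6923

0.692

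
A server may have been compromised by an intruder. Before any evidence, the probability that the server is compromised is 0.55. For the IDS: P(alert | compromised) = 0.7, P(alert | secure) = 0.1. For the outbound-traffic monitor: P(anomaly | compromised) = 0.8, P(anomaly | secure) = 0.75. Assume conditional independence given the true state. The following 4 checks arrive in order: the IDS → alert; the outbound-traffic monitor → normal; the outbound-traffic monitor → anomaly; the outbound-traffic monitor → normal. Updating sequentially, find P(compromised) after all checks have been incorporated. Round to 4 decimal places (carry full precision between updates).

Apply Bayes' rule sequentially, carrying P(compromised) forward.
After the IDS='alert': P(compromised) = 0.7·0.5500 / (0.7·0.5500 + 0.1·0.4500) ≈ 0.8953
After the outbound-traffic monitor='normal': P(compromised) = 0.2·0.8953 / (0.2·0.8953 + 0.25·0.1047) ≈ 0.8725
After the outbound-traffic monitor='anomaly': P(compromised) = 0.8·0.8725 / (0.8·0.8725 + 0.75·0.1275) ≈ 0.8795
After the outbound-traffic monitor='normal': P(compromised) = 0.2·0.8795 / (0.2·0.8795 + 0.25·0.1205) ≈ 0.8538

0.8538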